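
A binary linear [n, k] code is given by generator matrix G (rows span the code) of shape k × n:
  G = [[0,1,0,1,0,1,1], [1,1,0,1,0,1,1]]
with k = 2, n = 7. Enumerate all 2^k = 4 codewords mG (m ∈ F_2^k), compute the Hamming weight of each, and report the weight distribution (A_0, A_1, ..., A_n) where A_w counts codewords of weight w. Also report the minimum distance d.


Weight distribution: A_0 = 1, A_1 = 1, A_4 = 1, A_5 = 1. Minimum distance d = 1.

Enumerate all 2^2 = 4 messages m ∈ F_2^2.
For each, compute codeword c = mG in F_2^7, then tally its weight.
  m = 00 → c = 0000000, weight = 0.
  m = 10 → c = 0101011, weight = 4.
  m = 01 → c = 1101011, weight = 5.
  m = 11 → c = 1000000, weight = 1.
Tally weights:
  weight 0: 1 codewords.
  weight 1: 1 codewords.
  weight 4: 1 codewords.
  weight 5: 1 codewords.
Minimum distance d = smallest w > 0 with A_w > 0 = 1.
Sanity: Σ A_w = 4 = 2^2 = 4 ✓.


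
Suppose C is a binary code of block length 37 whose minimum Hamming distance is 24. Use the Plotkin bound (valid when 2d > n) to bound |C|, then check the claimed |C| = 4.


Plotkin bound M ≤ 4; given |C| = 4 ≤ bound (satisfied).

Check applicability: 2d = 48, n = 37.
2d − n = 11 > 0, so Plotkin applies.
Compute d/(2d−n) = 24/11 ≈ 2.1818.
⌊d/(2d−n)⌋ = 2.
Plotkin bound: M ≤ 2·2 = 4.
Given |C| = 4, check: satisfied.
This |C| is at the Plotkin bound.


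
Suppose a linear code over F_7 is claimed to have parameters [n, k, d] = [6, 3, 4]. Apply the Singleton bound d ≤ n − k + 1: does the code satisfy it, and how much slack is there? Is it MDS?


Singleton RHS = n − k + 1 = 4, slack = 0, bound satisfied, MDS.

Singleton bound: d ≤ n − k + 1.
Here n = 6, k = 3, so n − k + 1 = 4.
Given d = 4, check d ≤ 4: YES.
Slack = (n − k + 1) − d = 0.
The code is MDS (slack = 0).
Description: the claimed parameters are [6, 3, 4]_7; such a code would be MDS (meets Singleton bound).


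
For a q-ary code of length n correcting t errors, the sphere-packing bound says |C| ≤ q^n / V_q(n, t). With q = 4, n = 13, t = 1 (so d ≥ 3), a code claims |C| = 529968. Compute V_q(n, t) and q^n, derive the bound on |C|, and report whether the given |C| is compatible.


V_q(n, t) = 40, q^n = 67108864, Hamming bound = 1677721, |C| = 529968 ≤ bound (satisfied).

Step 1: Compute V_q(n, t) = Σ_{j=0}^1 C(n, j) (q−1)^j.
  j = 0: C(13,0)·(3)^0 = 1·1 = 1.
  j = 1: C(13,1)·(3)^1 = 13·3 = 39.
  V_q(n, t) = 1 + 39 = 40.
Step 2: q^n = 4^13 = 67108864.
Step 3: Hamming bound ⌊q^n / V_q(n,t)⌋ = ⌊67108864/40⌋ = 1677721.
Step 4: Compare |C| = 529968 to 1677721: satisfied.
The claimed |C| lies below the Hamming bound.


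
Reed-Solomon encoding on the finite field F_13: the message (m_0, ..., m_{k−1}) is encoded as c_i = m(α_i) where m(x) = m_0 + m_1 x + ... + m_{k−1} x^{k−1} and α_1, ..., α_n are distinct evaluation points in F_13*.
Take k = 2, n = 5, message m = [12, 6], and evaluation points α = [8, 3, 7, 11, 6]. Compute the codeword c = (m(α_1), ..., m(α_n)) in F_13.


c = [8, 4, 2, 0, 9]

Message polynomial: m(x) = 12 + 6·x (mod 13).
For each evaluation point α_i, compute m(α_i) mod 13:
  α_1 = 8: Horner steps 6 → 8, so m(8) = 8.
  α_2 = 3: Horner steps 6 → 4, so m(3) = 4.
  α_3 = 7: Horner steps 6 → 2, so m(7) = 2.
  α_4 = 11: Horner steps 6 → 0, so m(11) = 0.
  α_5 = 6: Horner steps 6 → 9, so m(6) = 9.
Codeword c = [8, 4, 2, 0, 9] ∈ F_13^5.


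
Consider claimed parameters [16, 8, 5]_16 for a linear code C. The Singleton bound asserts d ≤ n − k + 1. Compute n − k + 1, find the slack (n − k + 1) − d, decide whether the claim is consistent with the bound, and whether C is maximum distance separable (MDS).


Singleton RHS = n − k + 1 = 9, slack = 4, bound satisfied, not MDS.

Singleton bound: d ≤ n − k + 1.
Here n = 16, k = 8, so n − k + 1 = 9.
Given d = 5, check d ≤ 9: YES.
Slack = (n − k + 1) − d = 4.
The code is NOT MDS (slack = 4 > 0).
Description: the claimed parameters are [16, 8, 5]_16; such a code would be non-MDS.


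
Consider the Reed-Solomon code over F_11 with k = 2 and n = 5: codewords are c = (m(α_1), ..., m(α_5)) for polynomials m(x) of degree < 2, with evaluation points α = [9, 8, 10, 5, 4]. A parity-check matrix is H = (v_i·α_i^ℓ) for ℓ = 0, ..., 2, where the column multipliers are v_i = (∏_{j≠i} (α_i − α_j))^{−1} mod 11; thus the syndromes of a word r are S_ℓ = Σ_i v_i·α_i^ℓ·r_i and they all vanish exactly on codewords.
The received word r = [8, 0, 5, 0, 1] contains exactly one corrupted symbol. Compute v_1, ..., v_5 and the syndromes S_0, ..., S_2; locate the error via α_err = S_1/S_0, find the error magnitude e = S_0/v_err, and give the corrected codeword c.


S = (4, 9, 1), error at position 4, error magnitude e = 2, c = [8, 0, 5, 9, 1].

Step 1: column multipliers v_i = (∏_{j≠i}(α_i − α_j))^{−1} mod 11.
  i = 1 (α = 9): (9−8)(9−10)(9−5)(9−4) = 1·(−1)·4·5 = −20 ≡ 2, so v_1 = 2^{−1} = 6 (mod 11).
  i = 2 (α = 8): (8−9)(8−10)(8−5)(8−4) = (−1)·(−2)·3·4 = 24 ≡ 2, so v_2 = 2^{−1} = 6 (mod 11).
  i = 3 (α = 10): (10−9)(10−8)(10−5)(10−4) = 1·2·5·6 = 60 ≡ 5, so v_3 = 5^{−1} = 9 (mod 11).
  i = 4 (α = 5): (5−9)(5−8)(5−10)(5−4) = (−4)·(−3)·(−5)·1 = −60 ≡ 6, so v_4 = 6^{−1} = 2 (mod 11).
  i = 5 (α = 4): (4−9)(4−8)(4−10)(4−5) = (−5)·(−4)·(−6)·(−1) = 120 ≡ 10, so v_5 = 10^{−1} = 10 (mod 11).
  v = [6, 6, 9, 2, 10].
Step 2: syndromes of r = [8, 0, 5, 0, 1] (all sums mod 11).
  S_0 = Σ v_i r_i = 6·8 + 6·0 + 9·5 + 2·0 + 10·1 = 103 ≡ 4.
  S_1 = Σ v_i α_i r_i = 6·9·8 + 6·8·0 + 9·10·5 + 2·5·0 + 10·4·1 = 922 ≡ 9.
  α_i^2 mod 11 = [4, 9, 1, 3, 5].
  S_2 = Σ v_i α_i^2 r_i = 6·4·8 + 6·9·0 + 9·1·5 + 2·3·0 + 10·5·1 = 287 ≡ 1.
  S = (4, 9, 1) ≠ 0, so r is not a codeword (an error is present).
Step 3: locate the error. For a single error e at position i, S_ℓ = v_i·e·α_i^ℓ, so α_err = S_1/S_0.
  S_0^{−1} = 4^{−1} = 3 (mod 11), so α_err = 9·3 = 27 ≡ 5 = α_4. Error position i = 4.
  Consistency check: S_2/S_1 = 1·5 = 5 ≡ 5 = α_err ✓ (single-error assumption holds).
Step 4: error magnitude e = S_0/v_4 = S_0·∏_{j≠4}(α_4 − α_j) = 4·6 = 24 ≡ 2 (mod 11).
Step 5: correct position 4: c_4 = r_4 − e = 0 − 2 ≡ 9 (mod 11). Hence c = [8, 0, 5, 9, 1].
  Check: interpolating c through the α_i gives m(x) = 2 + 8·x (degree < 2) with m(α_i) = c_i for every i, so c is indeed a codeword.


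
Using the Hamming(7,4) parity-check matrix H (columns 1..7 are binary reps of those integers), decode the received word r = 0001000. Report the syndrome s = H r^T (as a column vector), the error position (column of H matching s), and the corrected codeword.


s = (1, 0, 0)^T, error position = 4, corrected codeword c = 0000000

Compute s = H r^T mod 2 one row at a time:
  s_1 = 1 + 0 + 0 + 0 = 1 ≡ 1 (mod 2).
  s_2 = 0 + 0 + 0 + 0 = 0 ≡ 0 (mod 2).
  s_3 = 0 + 0 + 0 + 0 = 0 ≡ 0 (mod 2).
s = (1, 0, 0)^T — this equals column 4 of H (binary 100), so error is at position 4.
Correct: flip bit 4 of r = 0001000 to get c = 0000000.


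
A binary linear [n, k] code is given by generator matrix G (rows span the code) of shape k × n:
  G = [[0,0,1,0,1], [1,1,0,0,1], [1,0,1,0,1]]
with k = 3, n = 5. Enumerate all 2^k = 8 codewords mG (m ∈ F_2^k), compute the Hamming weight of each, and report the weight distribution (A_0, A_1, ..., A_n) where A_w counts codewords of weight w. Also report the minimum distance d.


Weight distribution: A_0 = 1, A_1 = 1, A_2 = 3, A_3 = 3. Minimum distance d = 1.

Enumerate all 2^3 = 8 messages m ∈ F_2^3.
For each, compute codeword c = mG in F_2^5, then tally its weight.
  m = 000 → c = 00000, weight = 0.
  m = 100 → c = 00101, weight = 2.
  m = 010 → c = 11001, weight = 3.
  m = 110 → c = 11100, weight = 3.
  m = 001 → c = 10101, weight = 3.
  m = 101 → c = 10000, weight = 1.
  m = 011 → c = 01100, weight = 2.
  m = 111 → c = 01001, weight = 2.
Tally weights:
  weight 0: 1 codewords.
  weight 1: 1 codewords.
  weight 2: 3 codewords.
  weight 3: 3 codewords.
Minimum distance d = smallest w > 0 with A_w > 0 = 1.
Sanity: Σ A_w = 8 = 2^3 = 8 ✓.


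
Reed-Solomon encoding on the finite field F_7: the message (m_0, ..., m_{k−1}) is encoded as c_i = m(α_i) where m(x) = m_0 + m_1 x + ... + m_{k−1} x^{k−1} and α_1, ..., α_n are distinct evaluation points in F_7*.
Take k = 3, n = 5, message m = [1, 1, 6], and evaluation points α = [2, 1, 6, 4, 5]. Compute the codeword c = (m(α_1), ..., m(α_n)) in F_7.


c = [6, 1, 6, 3, 2]

Message polynomial: m(x) = 1 + 1·x + 6·x^2 (mod 7).
For each evaluation point α_i, compute m(α_i) mod 7:
  α_1 = 2: Horner steps 6 → 6 → 6, so m(2) = 6.
  α_2 = 1: Horner steps 6 → 0 → 1, so m(1) = 1.
  α_3 = 6: Horner steps 6 → 2 → 6, so m(6) = 6.
  α_4 = 4: Horner steps 6 → 4 → 3, so m(4) = 3.
  α_5 = 5: Horner steps 6 → 3 → 2, so m(5) = 2.
Codeword c = [6, 1, 6, 3, 2] ∈ F_7^5.


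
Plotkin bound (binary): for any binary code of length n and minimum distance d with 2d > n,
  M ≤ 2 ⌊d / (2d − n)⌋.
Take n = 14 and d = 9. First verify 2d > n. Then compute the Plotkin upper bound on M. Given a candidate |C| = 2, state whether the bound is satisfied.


Plotkin bound M ≤ 4; given |C| = 2 ≤ bound (satisfied).

Check applicability: 2d = 18, n = 14.
2d − n = 4 > 0, so Plotkin applies.
Compute d/(2d−n) = 9/4 ≈ 2.2500.
⌊d/(2d−n)⌋ = 2.
Plotkin bound: M ≤ 2·2 = 4.
Given |C| = 2, check: satisfied.
This |C| is below the Plotkin bound.


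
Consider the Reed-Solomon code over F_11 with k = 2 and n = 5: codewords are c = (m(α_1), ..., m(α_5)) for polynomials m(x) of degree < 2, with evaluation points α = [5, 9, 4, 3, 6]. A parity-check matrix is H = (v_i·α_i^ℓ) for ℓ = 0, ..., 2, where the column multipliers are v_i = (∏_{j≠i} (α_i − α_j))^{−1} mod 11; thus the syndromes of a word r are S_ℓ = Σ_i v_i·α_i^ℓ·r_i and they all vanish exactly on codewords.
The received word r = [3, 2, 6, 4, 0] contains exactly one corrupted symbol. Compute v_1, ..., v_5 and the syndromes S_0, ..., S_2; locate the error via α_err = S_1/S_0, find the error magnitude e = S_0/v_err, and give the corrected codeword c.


S = (2, 6, 7), error at position 4, error magnitude e = 6, c = [3, 2, 6, 9, 0].

Step 1: column multipliers v_i = (∏_{j≠i}(α_i − α_j))^{−1} mod 11.
  i = 1 (α = 5): (5−9)(5−4)(5−3)(5−6) = (−4)·1·2·(−1) = 8 ≡ 8, so v_1 = 8^{−1} = 7 (mod 11).
  i = 2 (α = 9): (9−5)(9−4)(9−3)(9−6) = 4·5·6·3 = 360 ≡ 8, so v_2 = 8^{−1} = 7 (mod 11).
  i = 3 (α = 4): (4−5)(4−9)(4−3)(4−6) = (−1)·(−5)·1·(−2) = −10 ≡ 1, so v_3 = 1^{−1} = 1 (mod 11).
  i = 4 (α = 3): (3−5)(3−9)(3−4)(3−6) = (−2)·(−6)·(−1)·(−3) = 36 ≡ 3, so v_4 = 3^{−1} = 4 (mod 11).
  i = 5 (α = 6): (6−5)(6−9)(6−4)(6−3) = 1·(−3)·2·3 = −18 ≡ 4, so v_5 = 4^{−1} = 3 (mod 11).
  v = [7, 7, 1, 4, 3].
Step 2: syndromes of r = [3, 2, 6, 4, 0] (all sums mod 11).
  S_0 = Σ v_i r_i = 7·3 + 7·2 + 1·6 + 4·4 + 3·0 = 57 ≡ 2.
  S_1 = Σ v_i α_i r_i = 7·5·3 + 7·9·2 + 1·4·6 + 4·3·4 + 3·6·0 = 303 ≡ 6.
  α_i^2 mod 11 = [3, 4, 5, 9, 3].
  S_2 = Σ v_i α_i^2 r_i = 7·3·3 + 7·4·2 + 1·5·6 + 4·9·4 + 3·3·0 = 293 ≡ 7.
  S = (2, 6, 7) ≠ 0, so r is not a codeword (an error is present).
Step 3: locate the error. For a single error e at position i, S_ℓ = v_i·e·α_i^ℓ, so α_err = S_1/S_0.
  S_0^{−1} = 2^{−1} = 6 (mod 11), so α_err = 6·6 = 36 ≡ 3 = α_4. Error position i = 4.
  Consistency check: S_2/S_1 = 7·2 = 14 ≡ 3 = α_err ✓ (single-error assumption holds).
Step 4: error magnitude e = S_0/v_4 = S_0·∏_{j≠4}(α_4 − α_j) = 2·3 = 6 ≡ 6 (mod 11).
Step 5: correct position 4: c_4 = r_4 − e = 4 − 6 ≡ 9 (mod 11). Hence c = [3, 2, 6, 9, 0].
  Check: interpolating c through the α_i gives m(x) = 7 + 8·x (degree < 2) with m(α_i) = c_i for every i, so c is indeed a codeword.


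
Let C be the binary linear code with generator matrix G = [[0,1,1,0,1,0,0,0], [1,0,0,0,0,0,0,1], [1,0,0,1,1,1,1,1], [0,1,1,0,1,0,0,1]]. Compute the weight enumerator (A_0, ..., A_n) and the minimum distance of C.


Weight distribution: A_0 = 1, A_1 = 2, A_2 = 1, A_3 = 1, A_4 = 3, A_5 = 4, A_6 = 3, A_7 = 1. Minimum distance d = 1.

Enumerate all 2^4 = 16 messages m ∈ F_2^4.
For each, compute codeword c = mG in F_2^8, then tally its weight.
  m = 0000 → c = 00000000, weight = 0.
  m = 1000 → c = 01101000, weight = 3.
  m = 0100 → c = 10000001, weight = 2.
  m = 1100 → c = 11101001, weight = 5.
  m = 0010 → c = 10011111, weight = 6.
  m = 1010 → c = 11110111, weight = 7.
  m = 0110 → c = 00011110, weight = 4.
  m = 1110 → c = 01110110, weight = 5.
  m = 0001 → c = 01101001, weight = 4.
  m = 1001 → c = 00000001, weight = 1.
  m = 0101 → c = 11101000, weight = 4.
  m = 1101 → c = 10000000, weight = 1.
  m = 0011 → c = 11110110, weight = 6.
  m = 1011 → c = 10011110, weight = 5.
  m = 0111 → c = 01110111, weight = 6.
  m = 1111 → c = 00011111, weight = 5.
Tally weights:
  weight 0: 1 codewords.
  weight 1: 2 codewords.
  weight 2: 1 codewords.
  weight 3: 1 codewords.
  weight 4: 3 codewords.
  weight 5: 4 codewords.
  weight 6: 3 codewords.
  weight 7: 1 codewords.
Minimum distance d = smallest w > 0 with A_w > 0 = 1.
Sanity: Σ A_w = 16 = 2^4 = 16 ✓.


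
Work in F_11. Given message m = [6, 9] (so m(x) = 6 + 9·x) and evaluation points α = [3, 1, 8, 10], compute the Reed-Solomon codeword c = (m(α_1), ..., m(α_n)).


c = [0, 4, 1, 8]

Message polynomial: m(x) = 6 + 9·x (mod 11).
For each evaluation point α_i, compute m(α_i) mod 11:
  α_1 = 3: Horner steps 9 → 0, so m(3) = 0.
  α_2 = 1: Horner steps 9 → 4, so m(1) = 4.
  α_3 = 8: Horner steps 9 → 1, so m(8) = 1.
  α_4 = 10: Horner steps 9 → 8, so m(10) = 8.
Codeword c = [0, 4, 1, 8] ∈ F_11^4.


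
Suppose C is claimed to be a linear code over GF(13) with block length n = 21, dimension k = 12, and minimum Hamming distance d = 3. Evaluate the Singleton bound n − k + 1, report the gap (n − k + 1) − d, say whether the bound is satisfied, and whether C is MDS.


Singleton RHS = n − k + 1 = 10, slack = 7, bound satisfied, not MDS.

Singleton bound: d ≤ n − k + 1.
Here n = 21, k = 12, so n − k + 1 = 10.
Given d = 3, check d ≤ 10: YES.
Slack = (n − k + 1) − d = 7.
The code is NOT MDS (slack = 7 > 0).
Description: the claimed parameters are [21, 12, 3]_13; such a code would be non-MDS.


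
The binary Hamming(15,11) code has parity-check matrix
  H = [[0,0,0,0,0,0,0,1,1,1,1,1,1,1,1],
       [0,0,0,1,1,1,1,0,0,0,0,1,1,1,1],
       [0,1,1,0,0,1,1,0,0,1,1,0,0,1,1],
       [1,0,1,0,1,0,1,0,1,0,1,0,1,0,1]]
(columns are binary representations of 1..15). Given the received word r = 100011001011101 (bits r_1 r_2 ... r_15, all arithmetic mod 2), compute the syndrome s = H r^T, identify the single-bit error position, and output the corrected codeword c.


s = (1, 1, 1, 0)^T, error position = 14, corrected codeword c = 100011001011111

Compute s = H r^T mod 2 one row at a time:
  s_1 = 0 + 1 + 0 + 1 + 1 + 1 + 0 + 1 = 5 ≡ 1 (mod 2).
  s_2 = 0 + 1 + 1 + 0 + 1 + 1 + 0 + 1 = 5 ≡ 1 (mod 2).
  s_3 = 0 + 0 + 1 + 0 + 0 + 1 + 0 + 1 = 3 ≡ 1 (mod 2).
  s_4 = 1 + 0 + 1 + 0 + 1 + 1 + 1 + 1 = 6 ≡ 0 (mod 2).
s = (1, 1, 1, 0)^T — this equals column 14 of H (binary 1110), so error is at position 14.
Correct: flip bit 14 of r = 100011001011101 to get c = 100011001011111.


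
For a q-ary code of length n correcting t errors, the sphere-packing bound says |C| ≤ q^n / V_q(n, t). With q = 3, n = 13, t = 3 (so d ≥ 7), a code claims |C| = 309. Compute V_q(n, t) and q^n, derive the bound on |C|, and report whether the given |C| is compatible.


V_q(n, t) = 2627, q^n = 1594323, Hamming bound = 606, |C| = 309 ≤ bound (satisfied).

Step 1: Compute V_q(n, t) = Σ_{j=0}^3 C(n, j) (q−1)^j.
  j = 0: C(13,0)·(2)^0 = 1·1 = 1.
  j = 1: C(13,1)·(2)^1 = 13·2 = 26.
  j = 2: C(13,2)·(2)^2 = 78·4 = 312.
  j = 3: C(13,3)·(2)^3 = 286·8 = 2288.
  V_q(n, t) = 1 + 26 + 312 + 2288 = 2627.
Step 2: q^n = 3^13 = 1594323.
Step 3: Hamming bound ⌊q^n / V_q(n,t)⌋ = ⌊1594323/2627⌋ = 606.
Step 4: Compare |C| = 309 to 606: satisfied.
The claimed |C| lies below the Hamming bound.


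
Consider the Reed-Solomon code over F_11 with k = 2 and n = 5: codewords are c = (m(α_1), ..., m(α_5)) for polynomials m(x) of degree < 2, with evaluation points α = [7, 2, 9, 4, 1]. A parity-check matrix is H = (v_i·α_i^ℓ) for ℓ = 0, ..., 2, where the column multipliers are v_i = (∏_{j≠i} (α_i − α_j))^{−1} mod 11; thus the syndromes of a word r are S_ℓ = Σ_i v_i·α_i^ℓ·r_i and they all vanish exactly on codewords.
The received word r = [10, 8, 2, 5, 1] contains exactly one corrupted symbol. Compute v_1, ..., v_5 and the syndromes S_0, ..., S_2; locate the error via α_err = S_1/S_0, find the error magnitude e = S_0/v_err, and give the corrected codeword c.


S = (8, 10, 7), error at position 4, error magnitude e = 5, c = [10, 8, 2, 0, 1].

Step 1: column multipliers v_i = (∏_{j≠i}(α_i − α_j))^{−1} mod 11.
  i = 1 (α = 7): (7−2)(7−9)(7−4)(7−1) = 5·(−2)·3·6 = −180 ≡ 7, so v_1 = 7^{−1} = 8 (mod 11).
  i = 2 (α = 2): (2−7)(2−9)(2−4)(2−1) = (−5)·(−7)·(−2)·1 = −70 ≡ 7, so v_2 = 7^{−1} = 8 (mod 11).
  i = 3 (α = 9): (9−7)(9−2)(9−4)(9−1) = 2·7·5·8 = 560 ≡ 10, so v_3 = 10^{−1} = 10 (mod 11).
  i = 4 (α = 4): (4−7)(4−2)(4−9)(4−1) = (−3)·2·(−5)·3 = 90 ≡ 2, so v_4 = 2^{−1} = 6 (mod 11).
  i = 5 (α = 1): (1−7)(1−2)(1−9)(1−4) = (−6)·(−1)·(−8)·(−3) = 144 ≡ 1, so v_5 = 1^{−1} = 1 (mod 11).
  v = [8, 8, 10, 6, 1].
Step 2: syndromes of r = [10, 8, 2, 5, 1] (all sums mod 11).
  S_0 = Σ v_i r_i = 8·10 + 8·8 + 10·2 + 6·5 + 1·1 = 195 ≡ 8.
  S_1 = Σ v_i α_i r_i = 8·7·10 + 8·2·8 + 10·9·2 + 6·4·5 + 1·1·1 = 989 ≡ 10.
  α_i^2 mod 11 = [5, 4, 4, 5, 1].
  S_2 = Σ v_i α_i^2 r_i = 8·5·10 + 8·4·8 + 10·4·2 + 6·5·5 + 1·1·1 = 887 ≡ 7.
  S = (8, 10, 7) ≠ 0, so r is not a codeword (an error is present).
Step 3: locate the error. For a single error e at position i, S_ℓ = v_i·e·α_i^ℓ, so α_err = S_1/S_0.
  S_0^{−1} = 8^{−1} = 7 (mod 11), so α_err = 10·7 = 70 ≡ 4 = α_4. Error position i = 4.
  Consistency check: S_2/S_1 = 7·10 = 70 ≡ 4 = α_err ✓ (single-error assumption holds).
Step 4: error magnitude e = S_0/v_4 = S_0·∏_{j≠4}(α_4 − α_j) = 8·2 = 16 ≡ 5 (mod 11).
Step 5: correct position 4: c_4 = r_4 − e = 5 − 5 ≡ 0 (mod 11). Hence c = [10, 8, 2, 0, 1].
  Check: interpolating c through the α_i gives m(x) = 5 + 7·x (degree < 2) with m(α_i) = c_i for every i, so c is indeed a codeword.


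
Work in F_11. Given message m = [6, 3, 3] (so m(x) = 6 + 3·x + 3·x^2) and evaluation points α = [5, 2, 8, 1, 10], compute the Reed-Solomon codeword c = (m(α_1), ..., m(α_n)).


c = [8, 2, 2, 1, 6]

Message polynomial: m(x) = 6 + 3·x + 3·x^2 (mod 11).
For each evaluation point α_i, compute m(α_i) mod 11:
  α_1 = 5: Horner steps 3 → 7 → 8, so m(5) = 8.
  α_2 = 2: Horner steps 3 → 9 → 2, so m(2) = 2.
  α_3 = 8: Horner steps 3 → 5 → 2, so m(8) = 2.
  α_4 = 1: Horner steps 3 → 6 → 1, so m(1) = 1.
  α_5 = 10: Horner steps 3 → 0 → 6, so m(10) = 6.
Codeword c = [8, 2, 2, 1, 6] ∈ F_11^5.


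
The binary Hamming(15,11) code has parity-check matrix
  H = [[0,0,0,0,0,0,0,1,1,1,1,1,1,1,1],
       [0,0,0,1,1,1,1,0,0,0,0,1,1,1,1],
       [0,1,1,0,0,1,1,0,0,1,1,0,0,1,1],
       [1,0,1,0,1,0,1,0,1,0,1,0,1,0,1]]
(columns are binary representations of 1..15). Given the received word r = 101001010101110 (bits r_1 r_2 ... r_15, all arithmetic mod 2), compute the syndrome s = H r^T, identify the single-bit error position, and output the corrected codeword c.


s = (1, 0, 0, 1)^T, error position = 9, corrected codeword c = 101001011101110

Compute s = H r^T mod 2 one row at a time:
  s_1 = 1 + 0 + 1 + 0 + 1 + 1 + 1 + 0 = 5 ≡ 1 (mod 2).
  s_2 = 0 + 0 + 1 + 0 + 1 + 1 + 1 + 0 = 4 ≡ 0 (mod 2).
  s_3 = 0 + 1 + 1 + 0 + 1 + 0 + 1 + 0 = 4 ≡ 0 (mod 2).
  s_4 = 1 + 1 + 0 + 0 + 0 + 0 + 1 + 0 = 3 ≡ 1 (mod 2).
s = (1, 0, 0, 1)^T — this equals column 9 of H (binary 1001), so error is at position 9.
Correct: flip bit 9 of r = 101001010101110 to get c = 101001011101110.


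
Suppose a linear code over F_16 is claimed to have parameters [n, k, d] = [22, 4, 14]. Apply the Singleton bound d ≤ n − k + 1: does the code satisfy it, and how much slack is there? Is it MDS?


Singleton RHS = n − k + 1 = 19, slack = 5, bound satisfied, not MDS.

Singleton bound: d ≤ n − k + 1.
Here n = 22, k = 4, so n − k + 1 = 19.
Given d = 14, check d ≤ 19: YES.
Slack = (n − k + 1) − d = 5.
The code is NOT MDS (slack = 5 > 0).
Description: the claimed parameters are [22, 4, 14]_16; such a code would be non-MDS.


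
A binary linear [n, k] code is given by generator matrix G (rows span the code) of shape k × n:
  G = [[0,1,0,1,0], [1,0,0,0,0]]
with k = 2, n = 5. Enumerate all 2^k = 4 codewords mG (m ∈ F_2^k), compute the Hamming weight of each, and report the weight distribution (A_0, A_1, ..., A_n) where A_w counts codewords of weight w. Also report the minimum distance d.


Weight distribution: A_0 = 1, A_1 = 1, A_2 = 1, A_3 = 1. Minimum distance d = 1.

Enumerate all 2^2 = 4 messages m ∈ F_2^2.
For each, compute codeword c = mG in F_2^5, then tally its weight.
  m = 00 → c = 00000, weight = 0.
  m = 10 → c = 01010, weight = 2.
  m = 01 → c = 10000, weight = 1.
  m = 11 → c = 11010, weight = 3.
Tally weights:
  weight 0: 1 codewords.
  weight 1: 1 codewords.
  weight 2: 1 codewords.
  weight 3: 1 codewords.
Minimum distance d = smallest w > 0 with A_w > 0 = 1.
Sanity: Σ A_w = 4 = 2^2 = 4 ✓.


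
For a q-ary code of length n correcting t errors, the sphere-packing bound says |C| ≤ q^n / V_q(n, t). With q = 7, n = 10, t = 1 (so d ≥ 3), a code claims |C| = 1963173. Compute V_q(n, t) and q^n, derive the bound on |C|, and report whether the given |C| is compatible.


V_q(n, t) = 61, q^n = 282475249, Hamming bound = 4630741, |C| = 1963173 ≤ bound (satisfied).

Step 1: Compute V_q(n, t) = Σ_{j=0}^1 C(n, j) (q−1)^j.
  j = 0: C(10,0)·(6)^0 = 1·1 = 1.
  j = 1: C(10,1)·(6)^1 = 10·6 = 60.
  V_q(n, t) = 1 + 60 = 61.
Step 2: q^n = 7^10 = 282475249.
Step 3: Hamming bound ⌊q^n / V_q(n,t)⌋ = ⌊282475249/61⌋ = 4630741.
Step 4: Compare |C| = 1963173 to 4630741: satisfied.
The claimed |C| lies below the Hamming bound.


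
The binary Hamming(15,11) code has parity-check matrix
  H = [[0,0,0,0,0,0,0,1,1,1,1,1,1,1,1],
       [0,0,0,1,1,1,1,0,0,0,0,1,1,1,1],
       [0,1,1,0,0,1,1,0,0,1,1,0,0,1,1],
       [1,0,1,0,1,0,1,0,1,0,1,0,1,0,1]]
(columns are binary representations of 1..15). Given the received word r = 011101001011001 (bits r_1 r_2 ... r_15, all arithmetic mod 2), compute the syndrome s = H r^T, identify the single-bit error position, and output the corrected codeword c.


s = (0, 0, 1, 0)^T, error position = 2, corrected codeword c = 001101001011001

Compute s = H r^T mod 2 one row at a time:
  s_1 = 0 + 1 + 0 + 1 + 1 + 0 + 0 + 1 = 4 ≡ 0 (mod 2).
  s_2 = 1 + 0 + 1 + 0 + 1 + 0 + 0 + 1 = 4 ≡ 0 (mod 2).
  s_3 = 1 + 1 + 1 + 0 + 0 + 1 + 0 + 1 = 5 ≡ 1 (mod 2).
  s_4 = 0 + 1 + 0 + 0 + 1 + 1 + 0 + 1 = 4 ≡ 0 (mod 2).
s = (0, 0, 1, 0)^T — this equals column 2 of H (binary 0010), so error is at position 2.
Correct: flip bit 2 of r = 011101001011001 to get c = 001101001011001.


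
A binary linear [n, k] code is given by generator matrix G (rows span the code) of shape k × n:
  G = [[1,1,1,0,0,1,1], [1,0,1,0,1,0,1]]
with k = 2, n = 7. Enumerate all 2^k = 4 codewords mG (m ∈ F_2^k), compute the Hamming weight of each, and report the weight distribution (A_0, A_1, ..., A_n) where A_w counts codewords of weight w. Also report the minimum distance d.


Weight distribution: A_0 = 1, A_3 = 1, A_4 = 1, A_5 = 1. Minimum distance d = 3.

Enumerate all 2^2 = 4 messages m ∈ F_2^2.
For each, compute codeword c = mG in F_2^7, then tally its weight.
  m = 00 → c = 0000000, weight = 0.
  m = 10 → c = 1110011, weight = 5.
  m = 01 → c = 1010101, weight = 4.
  m = 11 → c = 0100110, weight = 3.
Tally weights:
  weight 0: 1 codewords.
  weight 3: 1 codewords.
  weight 4: 1 codewords.
  weight 5: 1 codewords.
Minimum distance d = smallest w > 0 with A_w > 0 = 3.
Sanity: Σ A_w = 4 = 2^2 = 4 ✓.


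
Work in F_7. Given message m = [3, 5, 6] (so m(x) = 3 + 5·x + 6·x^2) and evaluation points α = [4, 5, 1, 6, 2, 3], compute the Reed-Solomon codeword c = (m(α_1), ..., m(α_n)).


c = [0, 3, 0, 4, 2, 2]

Message polynomial: m(x) = 3 + 5·x + 6·x^2 (mod 7).
For each evaluation point α_i, compute m(α_i) mod 7:
  α_1 = 4: Horner steps 6 → 1 → 0, so m(4) = 0.
  α_2 = 5: Horner steps 6 → 0 → 3, so m(5) = 3.
  α_3 = 1: Horner steps 6 → 4 → 0, so m(1) = 0.
  α_4 = 6: Horner steps 6 → 6 → 4, so m(6) = 4.
  α_5 = 2: Horner steps 6 → 3 → 2, so m(2) = 2.
  α_6 = 3: Horner steps 6 → 2 → 2, so m(3) = 2.
Codeword c = [0, 3, 0, 4, 2, 2] ∈ F_7^6.


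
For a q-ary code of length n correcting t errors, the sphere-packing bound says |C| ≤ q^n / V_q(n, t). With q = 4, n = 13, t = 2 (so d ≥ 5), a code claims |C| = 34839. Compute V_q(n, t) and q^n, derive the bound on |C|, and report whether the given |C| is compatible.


V_q(n, t) = 742, q^n = 67108864, Hamming bound = 90443, |C| = 34839 ≤ bound (satisfied).

Step 1: Compute V_q(n, t) = Σ_{j=0}^2 C(n, j) (q−1)^j.
  j = 0: C(13,0)·(3)^0 = 1·1 = 1.
  j = 1: C(13,1)·(3)^1 = 13·3 = 39.
  j = 2: C(13,2)·(3)^2 = 78·9 = 702.
  V_q(n, t) = 1 + 39 + 702 = 742.
Step 2: q^n = 4^13 = 67108864.
Step 3: Hamming bound ⌊q^n / V_q(n,t)⌋ = ⌊67108864/742⌋ = 90443.
Step 4: Compare |C| = 34839 to 90443: satisfied.
The claimed |C| lies below the Hamming bound.


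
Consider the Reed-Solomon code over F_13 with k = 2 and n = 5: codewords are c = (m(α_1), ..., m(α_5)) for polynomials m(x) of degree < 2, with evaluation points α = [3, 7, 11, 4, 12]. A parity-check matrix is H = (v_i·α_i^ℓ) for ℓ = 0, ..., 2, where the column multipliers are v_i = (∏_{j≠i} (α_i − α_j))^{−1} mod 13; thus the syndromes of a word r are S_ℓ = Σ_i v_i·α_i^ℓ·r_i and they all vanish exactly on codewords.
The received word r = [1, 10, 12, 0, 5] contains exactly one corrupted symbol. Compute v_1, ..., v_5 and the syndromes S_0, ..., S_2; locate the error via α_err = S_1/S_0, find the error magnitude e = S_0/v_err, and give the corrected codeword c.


S = (11, 4, 5), error at position 3, error magnitude e = 6, c = [1, 10, 6, 0, 5].

Step 1: column multipliers v_i = (∏_{j≠i}(α_i − α_j))^{−1} mod 13.
  i = 1 (α = 3): (3−7)(3−11)(3−4)(3−12) = (−4)·(−8)·(−1)·(−9) = 288 ≡ 2, so v_1 = 2^{−1} = 7 (mod 13).
  i = 2 (α = 7): (7−3)(7−11)(7−4)(7−12) = 4·(−4)·3·(−5) = 240 ≡ 6, so v_2 = 6^{−1} = 11 (mod 13).
  i = 3 (α = 11): (11−3)(11−7)(11−4)(11−12) = 8·4·7·(−1) = −224 ≡ 10, so v_3 = 10^{−1} = 4 (mod 13).
  i = 4 (α = 4): (4−3)(4−7)(4−11)(4−12) = 1·(−3)·(−7)·(−8) = −168 ≡ 1, so v_4 = 1^{−1} = 1 (mod 13).
  i = 5 (α = 12): (12−3)(12−7)(12−11)(12−4) = 9·5·1·8 = 360 ≡ 9, so v_5 = 9^{−1} = 3 (mod 13).
  v = [7, 11, 4, 1, 3].
Step 2: syndromes of r = [1, 10, 12, 0, 5] (all sums mod 13).
  S_0 = Σ v_i r_i = 7·1 + 11·10 + 4·12 + 1·0 + 3·5 = 180 ≡ 11.
  S_1 = Σ v_i α_i r_i = 7·3·1 + 11·7·10 + 4·11·12 + 1·4·0 + 3·12·5 = 1499 ≡ 4.
  α_i^2 mod 13 = [9, 10, 4, 3, 1].
  S_2 = Σ v_i α_i^2 r_i = 7·9·1 + 11·10·10 + 4·4·12 + 1·3·0 + 3·1·5 = 1370 ≡ 5.
  S = (11, 4, 5) ≠ 0, so r is not a codeword (an error is present).
Step 3: locate the error. For a single error e at position i, S_ℓ = v_i·e·α_i^ℓ, so α_err = S_1/S_0.
  S_0^{−1} = 11^{−1} = 6 (mod 13), so α_err = 4·6 = 24 ≡ 11 = α_3. Error position i = 3.
  Consistency check: S_2/S_1 = 5·10 = 50 ≡ 11 = α_err ✓ (single-error assumption holds).
Step 4: error magnitude e = S_0/v_3 = S_0·∏_{j≠3}(α_3 − α_j) = 11·10 = 110 ≡ 6 (mod 13).
Step 5: correct position 3: c_3 = r_3 − e = 12 − 6 ≡ 6 (mod 13). Hence c = [1, 10, 6, 0, 5].
  Check: interpolating c through the α_i gives m(x) = 4 + 12·x (degree < 2) with m(α_i) = c_i for every i, so c is indeed a codeword.


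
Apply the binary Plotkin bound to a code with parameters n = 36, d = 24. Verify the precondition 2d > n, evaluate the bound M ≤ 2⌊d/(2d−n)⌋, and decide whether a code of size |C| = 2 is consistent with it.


Plotkin bound M ≤ 4; given |C| = 2 ≤ bound (satisfied).

Check applicability: 2d = 48, n = 36.
2d − n = 12 > 0, so Plotkin applies.
Compute d/(2d−n) = 24/12 ≈ 2.0000.
⌊d/(2d−n)⌋ = 2.
Plotkin bound: M ≤ 2·2 = 4.
Given |C| = 2, check: satisfied.
This |C| is below the Plotkin bound.


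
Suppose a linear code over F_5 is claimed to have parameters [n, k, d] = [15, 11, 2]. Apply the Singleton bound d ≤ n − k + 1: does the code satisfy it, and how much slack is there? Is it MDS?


Singleton RHS = n − k + 1 = 5, slack = 3, bound satisfied, not MDS.

Singleton bound: d ≤ n − k + 1.
Here n = 15, k = 11, so n − k + 1 = 5.
Given d = 2, check d ≤ 5: YES.
Slack = (n − k + 1) − d = 3.
The code is NOT MDS (slack = 3 > 0).
Description: the claimed parameters are [15, 11, 2]_5; such a code would be non-MDS.


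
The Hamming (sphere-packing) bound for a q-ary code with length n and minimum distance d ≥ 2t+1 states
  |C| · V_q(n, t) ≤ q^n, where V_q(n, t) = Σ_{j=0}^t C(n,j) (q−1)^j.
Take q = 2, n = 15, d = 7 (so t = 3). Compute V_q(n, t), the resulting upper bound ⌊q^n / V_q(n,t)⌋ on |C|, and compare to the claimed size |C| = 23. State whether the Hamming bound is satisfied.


V_q(n, t) = 576, q^n = 32768, Hamming bound = 56, |C| = 23 ≤ bound (satisfied).

Step 1: Compute V_q(n, t) = Σ_{j=0}^3 C(n, j) (q−1)^j.
  j = 0: C(15,0)·(1)^0 = 1·1 = 1.
  j = 1: C(15,1)·(1)^1 = 15·1 = 15.
  j = 2: C(15,2)·(1)^2 = 105·1 = 105.
  j = 3: C(15,3)·(1)^3 = 455·1 = 455.
  V_q(n, t) = 1 + 15 + 105 + 455 = 576.
Step 2: q^n = 2^15 = 32768.
Step 3: Hamming bound ⌊q^n / V_q(n,t)⌋ = ⌊32768/576⌋ = 56.
Step 4: Compare |C| = 23 to 56: satisfied.
The claimed |C| lies below the Hamming bound.


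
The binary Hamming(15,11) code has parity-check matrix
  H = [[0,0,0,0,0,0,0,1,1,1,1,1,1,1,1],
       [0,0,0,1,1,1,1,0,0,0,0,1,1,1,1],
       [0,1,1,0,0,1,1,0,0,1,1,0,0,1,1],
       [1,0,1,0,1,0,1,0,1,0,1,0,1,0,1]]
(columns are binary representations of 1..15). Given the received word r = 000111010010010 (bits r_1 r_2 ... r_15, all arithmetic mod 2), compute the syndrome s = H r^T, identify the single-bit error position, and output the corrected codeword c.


s = (1, 0, 1, 0)^T, error position = 10, corrected codeword c = 000111010110010

Compute s = H r^T mod 2 one row at a time:
  s_1 = 1 + 0 + 0 + 1 + 0 + 0 + 1 + 0 = 3 ≡ 1 (mod 2).
  s_2 = 1 + 1 + 1 + 0 + 0 + 0 + 1 + 0 = 4 ≡ 0 (mod 2).
  s_3 = 0 + 0 + 1 + 0 + 0 + 1 + 1 + 0 = 3 ≡ 1 (mod 2).
  s_4 = 0 + 0 + 1 + 0 + 0 + 1 + 0 + 0 = 2 ≡ 0 (mod 2).
s = (1, 0, 1, 0)^T — this equals column 10 of H (binary 1010), so error is at position 10.
Correct: flip bit 10 of r = 000111010010010 to get c = 000111010110010.


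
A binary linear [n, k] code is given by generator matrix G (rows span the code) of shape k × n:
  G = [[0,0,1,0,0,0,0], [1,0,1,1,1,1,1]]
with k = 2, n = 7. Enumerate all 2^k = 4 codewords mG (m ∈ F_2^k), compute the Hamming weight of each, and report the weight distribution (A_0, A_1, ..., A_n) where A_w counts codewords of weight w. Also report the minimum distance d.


Weight distribution: A_0 = 1, A_1 = 1, A_5 = 1, A_6 = 1. Minimum distance d = 1.

Enumerate all 2^2 = 4 messages m ∈ F_2^2.
For each, compute codeword c = mG in F_2^7, then tally its weight.
  m = 00 → c = 0000000, weight = 0.
  m = 10 → c = 0010000, weight = 1.
  m = 01 → c = 1011111, weight = 6.
  m = 11 → c = 1001111, weight = 5.
Tally weights:
  weight 0: 1 codewords.
  weight 1: 1 codewords.
  weight 5: 1 codewords.
  weight 6: 1 codewords.
Minimum distance d = smallest w > 0 with A_w > 0 = 1.
Sanity: Σ A_w = 4 = 2^2 = 4 ✓.


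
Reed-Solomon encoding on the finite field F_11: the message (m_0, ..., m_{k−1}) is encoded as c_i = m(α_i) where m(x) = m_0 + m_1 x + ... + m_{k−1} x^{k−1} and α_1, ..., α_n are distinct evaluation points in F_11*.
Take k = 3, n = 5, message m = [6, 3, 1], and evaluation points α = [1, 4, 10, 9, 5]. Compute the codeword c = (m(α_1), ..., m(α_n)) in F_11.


c = [10, 1, 4, 4, 2]

Message polynomial: m(x) = 6 + 3·x + 1·x^2 (mod 11).
For each evaluation point α_i, compute m(α_i) mod 11:
  α_1 = 1: Horner steps 1 → 4 → 10, so m(1) = 10.
  α_2 = 4: Horner steps 1 → 7 → 1, so m(4) = 1.
  α_3 = 10: Horner steps 1 → 2 → 4, so m(10) = 4.
  α_4 = 9: Horner steps 1 → 1 → 4, so m(9) = 4.
  α_5 = 5: Horner steps 1 → 8 → 2, so m(5) = 2.
Codeword c = [10, 1, 4, 4, 2] ∈ F_11^5.


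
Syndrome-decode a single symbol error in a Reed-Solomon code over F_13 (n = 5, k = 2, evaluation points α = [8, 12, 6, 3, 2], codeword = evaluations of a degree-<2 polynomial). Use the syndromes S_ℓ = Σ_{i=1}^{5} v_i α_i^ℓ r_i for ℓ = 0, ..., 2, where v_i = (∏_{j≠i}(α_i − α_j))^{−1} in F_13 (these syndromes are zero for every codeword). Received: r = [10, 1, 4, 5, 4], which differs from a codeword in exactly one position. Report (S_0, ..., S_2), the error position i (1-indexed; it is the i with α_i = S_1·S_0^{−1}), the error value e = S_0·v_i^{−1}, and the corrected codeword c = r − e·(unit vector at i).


S = (9, 2, 12), error at position 3, error magnitude e = 9, c = [10, 1, 8, 5, 4].

Step 1: column multipliers v_i = (∏_{j≠i}(α_i − α_j))^{−1} mod 13.
  i = 1 (α = 8): (8−12)(8−6)(8−3)(8−2) = (−4)·2·5·6 = −240 ≡ 7, so v_1 = 7^{−1} = 2 (mod 13).
  i = 2 (α = 12): (12−8)(12−6)(12−3)(12−2) = 4·6·9·10 = 2160 ≡ 2, so v_2 = 2^{−1} = 7 (mod 13).
  i = 3 (α = 6): (6−8)(6−12)(6−3)(6−2) = (−2)·(−6)·3·4 = 144 ≡ 1, so v_3 = 1^{−1} = 1 (mod 13).
  i = 4 (α = 3): (3−8)(3−12)(3−6)(3−2) = (−5)·(−9)·(−3)·1 = −135 ≡ 8, so v_4 = 8^{−1} = 5 (mod 13).
  i = 5 (α = 2): (2−8)(2−12)(2−6)(2−3) = (−6)·(−10)·(−4)·(−1) = 240 ≡ 6, so v_5 = 6^{−1} = 11 (mod 13).
  v = [2, 7, 1, 5, 11].
Step 2: syndromes of r = [10, 1, 4, 5, 4] (all sums mod 13).
  S_0 = Σ v_i r_i = 2·10 + 7·1 + 1·4 + 5·5 + 11·4 = 100 ≡ 9.
  S_1 = Σ v_i α_i r_i = 2·8·10 + 7·12·1 + 1·6·4 + 5·3·5 + 11·2·4 = 431 ≡ 2.
  α_i^2 mod 13 = [12, 1, 10, 9, 4].
  S_2 = Σ v_i α_i^2 r_i = 2·12·10 + 7·1·1 + 1·10·4 + 5·9·5 + 11·4·4 = 688 ≡ 12.
  S = (9, 2, 12) ≠ 0, so r is not a codeword (an error is present).
Step 3: locate the error. For a single error e at position i, S_ℓ = v_i·e·α_i^ℓ, so α_err = S_1/S_0.
  S_0^{−1} = 9^{−1} = 3 (mod 13), so α_err = 2·3 = 6 ≡ 6 = α_3. Error position i = 3.
  Consistency check: S_2/S_1 = 12·7 = 84 ≡ 6 = α_err ✓ (single-error assumption holds).
Step 4: error magnitude e = S_0/v_3 = S_0·∏_{j≠3}(α_3 − α_j) = 9·1 = 9 ≡ 9 (mod 13).
Step 5: correct position 3: c_3 = r_3 − e = 4 − 9 ≡ 8 (mod 13). Hence c = [10, 1, 8, 5, 4].
  Check: interpolating c through the α_i gives m(x) = 2 + 1·x (degree < 2) with m(α_i) = c_i for every i, so c is indeed a codeword.


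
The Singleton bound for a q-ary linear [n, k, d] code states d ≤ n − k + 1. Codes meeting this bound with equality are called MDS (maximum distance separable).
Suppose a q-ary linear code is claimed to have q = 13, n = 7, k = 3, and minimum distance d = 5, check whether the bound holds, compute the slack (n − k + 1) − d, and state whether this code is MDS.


Singleton RHS = n − k + 1 = 5, slack = 0, bound satisfied, MDS.

Singleton bound: d ≤ n − k + 1.
Here n = 7, k = 3, so n − k + 1 = 5.
Given d = 5, check d ≤ 5: YES.
Slack = (n − k + 1) − d = 0.
The code is MDS (slack = 0).
Description: the claimed parameters are [7, 3, 5]_13; such a code would be MDS (meets Singleton bound).


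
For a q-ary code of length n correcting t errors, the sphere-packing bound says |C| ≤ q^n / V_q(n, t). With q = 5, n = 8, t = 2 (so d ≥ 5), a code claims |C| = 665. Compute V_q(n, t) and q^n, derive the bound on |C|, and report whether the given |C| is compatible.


V_q(n, t) = 481, q^n = 390625, Hamming bound = 812, |C| = 665 ≤ bound (satisfied).

Step 1: Compute V_q(n, t) = Σ_{j=0}^2 C(n, j) (q−1)^j.
  j = 0: C(8,0)·(4)^0 = 1·1 = 1.
  j = 1: C(8,1)·(4)^1 = 8·4 = 32.
  j = 2: C(8,2)·(4)^2 = 28·16 = 448.
  V_q(n, t) = 1 + 32 + 448 = 481.
Step 2: q^n = 5^8 = 390625.
Step 3: Hamming bound ⌊q^n / V_q(n,t)⌋ = ⌊390625/481⌋ = 812.
Step 4: Compare |C| = 665 to 812: satisfied.
The claimed |C| lies below the Hamming bound.


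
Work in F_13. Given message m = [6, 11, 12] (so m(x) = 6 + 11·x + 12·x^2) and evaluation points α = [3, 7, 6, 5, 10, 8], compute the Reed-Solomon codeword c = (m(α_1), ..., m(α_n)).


c = [4, 8, 10, 10, 3, 4]

Message polynomial: m(x) = 6 + 11·x + 12·x^2 (mod 13).
For each evaluation point α_i, compute m(α_i) mod 13:
  α_1 = 3: Horner steps 12 → 8 → 4, so m(3) = 4.
  α_2 = 7: Horner steps 12 → 4 → 8, so m(7) = 8.
  α_3 = 6: Horner steps 12 → 5 → 10, so m(6) = 10.
  α_4 = 5: Horner steps 12 → 6 → 10, so m(5) = 10.
  α_5 = 10: Horner steps 12 → 1 → 3, so m(10) = 3.
  α_6 = 8: Horner steps 12 → 3 → 4, so m(8) = 4.
Codeword c = [4, 8, 10, 10, 3, 4] ∈ F_13^6.


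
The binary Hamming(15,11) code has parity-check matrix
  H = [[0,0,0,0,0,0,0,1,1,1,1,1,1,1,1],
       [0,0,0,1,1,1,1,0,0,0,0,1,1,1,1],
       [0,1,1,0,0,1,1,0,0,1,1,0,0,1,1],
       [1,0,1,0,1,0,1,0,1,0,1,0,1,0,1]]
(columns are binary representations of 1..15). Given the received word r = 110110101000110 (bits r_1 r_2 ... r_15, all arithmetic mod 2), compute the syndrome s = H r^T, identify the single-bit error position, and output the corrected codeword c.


s = (1, 1, 1, 1)^T, error position = 15, corrected codeword c = 110110101000111

Compute s = H r^T mod 2 one row at a time:
  s_1 = 0 + 1 + 0 + 0 + 0 + 1 + 1 + 0 = 3 ≡ 1 (mod 2).
  s_2 = 1 + 1 + 0 + 1 + 0 + 1 + 1 + 0 = 5 ≡ 1 (mod 2).
  s_3 = 1 + 0 + 0 + 1 + 0 + 0 + 1 + 0 = 3 ≡ 1 (mod 2).
  s_4 = 1 + 0 + 1 + 1 + 1 + 0 + 1 + 0 = 5 ≡ 1 (mod 2).
s = (1, 1, 1, 1)^T — this equals column 15 of H (binary 1111), so error is at position 15.
Correct: flip bit 15 of r = 110110101000110 to get c = 110110101000111.


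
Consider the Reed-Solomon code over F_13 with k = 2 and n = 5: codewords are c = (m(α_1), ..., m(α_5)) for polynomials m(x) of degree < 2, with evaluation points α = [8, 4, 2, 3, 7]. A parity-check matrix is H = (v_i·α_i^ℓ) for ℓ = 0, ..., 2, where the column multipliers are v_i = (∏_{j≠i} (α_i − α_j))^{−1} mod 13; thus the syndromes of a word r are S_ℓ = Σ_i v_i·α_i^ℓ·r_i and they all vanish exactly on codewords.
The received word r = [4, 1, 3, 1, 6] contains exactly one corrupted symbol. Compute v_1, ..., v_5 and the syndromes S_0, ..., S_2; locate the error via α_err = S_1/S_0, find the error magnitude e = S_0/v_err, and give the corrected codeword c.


S = (12, 9, 10), error at position 2, error magnitude e = 2, c = [4, 12, 3, 1, 6].

Step 1: column multipliers v_i = (∏_{j≠i}(α_i − α_j))^{−1} mod 13.
  i = 1 (α = 8): (8−4)(8−2)(8−3)(8−7) = 4·6·5·1 = 120 ≡ 3, so v_1 = 3^{−1} = 9 (mod 13).
  i = 2 (α = 4): (4−8)(4−2)(4−3)(4−7) = (−4)·2·1·(−3) = 24 ≡ 11, so v_2 = 11^{−1} = 6 (mod 13).
  i = 3 (α = 2): (2−8)(2−4)(2−3)(2−7) = (−6)·(−2)·(−1)·(−5) = 60 ≡ 8, so v_3 = 8^{−1} = 5 (mod 13).
  i = 4 (α = 3): (3−8)(3−4)(3−2)(3−7) = (−5)·(−1)·1·(−4) = −20 ≡ 6, so v_4 = 6^{−1} = 11 (mod 13).
  i = 5 (α = 7): (7−8)(7−4)(7−2)(7−3) = (−1)·3·5·4 = −60 ≡ 5, so v_5 = 5^{−1} = 8 (mod 13).
  v = [9, 6, 5, 11, 8].
Step 2: syndromes of r = [4, 1, 3, 1, 6] (all sums mod 13).
  S_0 = Σ v_i r_i = 9·4 + 6·1 + 5·3 + 11·1 + 8·6 = 116 ≡ 12.
  S_1 = Σ v_i α_i r_i = 9·8·4 + 6·4·1 + 5·2·3 + 11·3·1 + 8·7·6 = 711 ≡ 9.
  α_i^2 mod 13 = [12, 3, 4, 9, 10].
  S_2 = Σ v_i α_i^2 r_i = 9·12·4 + 6·3·1 + 5·4·3 + 11·9·1 + 8·10·6 = 1089 ≡ 10.
  S = (12, 9, 10) ≠ 0, so r is not a codeword (an error is present).
Step 3: locate the error. For a single error e at position i, S_ℓ = v_i·e·α_i^ℓ, so α_err = S_1/S_0.
  S_0^{−1} = 12^{−1} = 12 (mod 13), so α_err = 9·12 = 108 ≡ 4 = α_2. Error position i = 2.
  Consistency check: S_2/S_1 = 10·3 = 30 ≡ 4 = α_err ✓ (single-error assumption holds).
Step 4: error magnitude e = S_0/v_2 = S_0·∏_{j≠2}(α_2 − α_j) = 12·11 = 132 ≡ 2 (mod 13).
Step 5: correct position 2: c_2 = r_2 − e = 1 − 2 ≡ 12 (mod 13). Hence c = [4, 12, 3, 1, 6].
  Check: interpolating c through the α_i gives m(x) = 7 + 11·x (degree < 2) with m(α_i) = c_i for every i, so c is indeed a codeword.
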